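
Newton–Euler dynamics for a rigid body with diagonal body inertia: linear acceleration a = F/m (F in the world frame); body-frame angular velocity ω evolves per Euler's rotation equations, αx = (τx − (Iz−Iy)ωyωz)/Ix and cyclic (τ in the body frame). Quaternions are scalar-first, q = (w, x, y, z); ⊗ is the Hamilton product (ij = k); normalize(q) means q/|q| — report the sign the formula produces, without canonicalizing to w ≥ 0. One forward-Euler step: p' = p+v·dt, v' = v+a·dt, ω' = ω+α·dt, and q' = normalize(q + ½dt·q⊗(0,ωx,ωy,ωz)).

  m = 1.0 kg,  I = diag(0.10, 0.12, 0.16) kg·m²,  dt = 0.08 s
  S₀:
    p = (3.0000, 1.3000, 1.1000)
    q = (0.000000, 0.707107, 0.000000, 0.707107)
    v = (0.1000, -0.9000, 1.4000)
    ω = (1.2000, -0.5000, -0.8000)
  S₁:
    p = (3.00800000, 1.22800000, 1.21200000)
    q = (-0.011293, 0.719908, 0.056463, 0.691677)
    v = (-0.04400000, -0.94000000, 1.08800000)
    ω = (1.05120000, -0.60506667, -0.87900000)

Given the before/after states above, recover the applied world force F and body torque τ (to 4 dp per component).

F = (-1.8000, -0.5000, -3.9000)
τ = (-0.1700, -0.1000, -0.1700)

Δω = ω₁−ω₀ = (-0.14880000, -0.10506667, -0.07900000)
precession coupling = (0.0160, 0.0576, -0.0120)
applied torque τ = (-0.1700, -0.1000, -0.1700)
velocity change Δv = (-0.14400000, -0.04000000, -0.31200000)
applied force F = (-1.8000, -0.5000, -3.9000)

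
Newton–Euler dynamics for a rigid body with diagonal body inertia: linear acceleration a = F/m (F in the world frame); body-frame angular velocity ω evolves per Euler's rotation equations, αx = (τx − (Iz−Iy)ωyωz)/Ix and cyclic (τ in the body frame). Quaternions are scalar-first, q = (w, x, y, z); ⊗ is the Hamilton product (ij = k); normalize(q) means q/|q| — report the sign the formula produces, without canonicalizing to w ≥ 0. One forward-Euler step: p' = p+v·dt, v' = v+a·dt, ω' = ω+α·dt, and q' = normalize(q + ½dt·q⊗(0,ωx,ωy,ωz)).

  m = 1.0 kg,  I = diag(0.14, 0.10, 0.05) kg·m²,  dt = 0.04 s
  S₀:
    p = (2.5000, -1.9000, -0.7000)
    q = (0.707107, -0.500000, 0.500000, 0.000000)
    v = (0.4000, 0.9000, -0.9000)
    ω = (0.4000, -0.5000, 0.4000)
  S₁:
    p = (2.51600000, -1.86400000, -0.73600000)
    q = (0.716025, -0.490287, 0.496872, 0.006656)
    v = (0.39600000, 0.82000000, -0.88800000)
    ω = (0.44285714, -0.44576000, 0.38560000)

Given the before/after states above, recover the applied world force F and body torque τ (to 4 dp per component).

velocity change Δv = (-0.00400000, -0.08000000, 0.01200000)
F = m·Δv/dt = (-0.1000, -2.0000, 0.3000)
ω₁ − ω₀ = (0.04285714, 0.05424000, -0.01440000)
I·α + gyro = (0.1600, 0.1500, -0.0100)

F = (-0.1000, -2.0000, 0.3000)
τ = (0.1600, 0.1500, -0.0100)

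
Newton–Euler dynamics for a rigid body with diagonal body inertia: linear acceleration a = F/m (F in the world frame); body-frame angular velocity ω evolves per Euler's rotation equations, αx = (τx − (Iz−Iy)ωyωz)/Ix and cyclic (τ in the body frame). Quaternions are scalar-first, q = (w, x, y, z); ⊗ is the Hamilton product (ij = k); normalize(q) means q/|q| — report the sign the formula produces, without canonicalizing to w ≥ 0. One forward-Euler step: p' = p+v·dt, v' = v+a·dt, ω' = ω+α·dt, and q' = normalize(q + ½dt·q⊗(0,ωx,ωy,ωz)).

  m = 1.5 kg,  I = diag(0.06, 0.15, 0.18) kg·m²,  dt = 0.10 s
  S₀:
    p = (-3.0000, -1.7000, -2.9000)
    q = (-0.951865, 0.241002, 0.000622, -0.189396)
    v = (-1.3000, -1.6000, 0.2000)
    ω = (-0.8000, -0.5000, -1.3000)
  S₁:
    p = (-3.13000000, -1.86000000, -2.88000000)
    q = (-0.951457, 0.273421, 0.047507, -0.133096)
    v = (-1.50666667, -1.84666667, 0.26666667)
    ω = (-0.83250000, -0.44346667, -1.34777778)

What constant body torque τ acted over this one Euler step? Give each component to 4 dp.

τ = (0.0000, -0.0400, -0.0500)

Δω = ω₁−ω₀ = (-0.03250000, 0.05653333, -0.04777778)
gyro term ω₀×Iω₀ = (0.0195, -0.1248, 0.0360)
I·α + gyro = (0.0000, -0.0400, -0.0500)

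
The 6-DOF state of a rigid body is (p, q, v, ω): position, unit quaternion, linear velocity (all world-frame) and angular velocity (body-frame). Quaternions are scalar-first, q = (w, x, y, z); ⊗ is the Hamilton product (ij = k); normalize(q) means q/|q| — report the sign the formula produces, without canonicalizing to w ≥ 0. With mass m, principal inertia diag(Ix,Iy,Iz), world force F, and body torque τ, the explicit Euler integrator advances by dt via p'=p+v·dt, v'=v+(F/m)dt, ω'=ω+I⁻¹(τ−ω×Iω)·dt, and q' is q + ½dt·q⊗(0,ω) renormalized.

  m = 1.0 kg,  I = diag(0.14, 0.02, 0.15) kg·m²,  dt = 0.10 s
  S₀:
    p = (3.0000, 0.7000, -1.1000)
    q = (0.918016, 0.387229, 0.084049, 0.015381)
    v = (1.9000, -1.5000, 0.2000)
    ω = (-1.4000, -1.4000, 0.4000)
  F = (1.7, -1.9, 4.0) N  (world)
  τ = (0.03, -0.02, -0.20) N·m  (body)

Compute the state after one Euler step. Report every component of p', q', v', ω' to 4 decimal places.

p' = (3.1900, 0.5500, -1.0800)
q' = (0.9459, 0.3241, 0.0109, 0.0125)
v' = (2.0700, -1.6900, 0.6000)
ω' = (-1.3266, -1.5280, 0.4235)

a = F/m = (1.7000, -1.9000, 4.0000)
p' = p + v·dt = (3.1900, 0.5500, -1.0800)
v + (F/m)dt = (2.0700, -1.6900, 0.6000)
α = I⁻¹(τ − ω×Iω) = (0.7343, -1.2800, 0.2347)
ω + α·dt = (-1.3266, -1.5280, 0.4235)
Hamilton product q⊗(0,ω) = (0.6536368, -1.2300694, -1.4616474, -0.0572456)
updated quaternion q' = (0.9459, 0.3241, 0.0109, 0.0125)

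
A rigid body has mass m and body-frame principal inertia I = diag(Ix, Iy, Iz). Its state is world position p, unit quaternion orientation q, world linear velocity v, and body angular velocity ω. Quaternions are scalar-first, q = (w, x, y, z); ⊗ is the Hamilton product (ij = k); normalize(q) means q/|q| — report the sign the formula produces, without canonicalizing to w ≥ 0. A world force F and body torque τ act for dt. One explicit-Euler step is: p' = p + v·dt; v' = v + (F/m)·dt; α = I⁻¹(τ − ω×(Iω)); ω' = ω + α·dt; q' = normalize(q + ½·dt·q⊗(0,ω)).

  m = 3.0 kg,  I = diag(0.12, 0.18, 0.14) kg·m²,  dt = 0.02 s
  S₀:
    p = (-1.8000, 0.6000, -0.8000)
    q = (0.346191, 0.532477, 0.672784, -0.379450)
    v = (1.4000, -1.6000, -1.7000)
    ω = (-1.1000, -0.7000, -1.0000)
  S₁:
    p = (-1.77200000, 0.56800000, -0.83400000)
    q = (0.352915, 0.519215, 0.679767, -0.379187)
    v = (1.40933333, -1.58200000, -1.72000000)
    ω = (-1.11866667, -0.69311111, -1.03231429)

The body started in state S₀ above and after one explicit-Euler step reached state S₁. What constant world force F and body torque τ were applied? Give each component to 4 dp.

Δv = v₁−v₀ = (0.00933333, 0.01800000, -0.02000000)
applied force F = (1.4000, 2.7000, -3.0000)
rate change Δω = (-0.01866667, 0.00688889, -0.03231429)
ω₀×(Iω₀) = (-0.0280, -0.0220, 0.0462)
τ = I·(Δω/dt) + ω₀×(Iω₀) = (-0.1400, 0.0400, -0.1800)

F = (1.4000, 2.7000, -3.0000)
τ = (-0.1400, 0.0400, -0.1800)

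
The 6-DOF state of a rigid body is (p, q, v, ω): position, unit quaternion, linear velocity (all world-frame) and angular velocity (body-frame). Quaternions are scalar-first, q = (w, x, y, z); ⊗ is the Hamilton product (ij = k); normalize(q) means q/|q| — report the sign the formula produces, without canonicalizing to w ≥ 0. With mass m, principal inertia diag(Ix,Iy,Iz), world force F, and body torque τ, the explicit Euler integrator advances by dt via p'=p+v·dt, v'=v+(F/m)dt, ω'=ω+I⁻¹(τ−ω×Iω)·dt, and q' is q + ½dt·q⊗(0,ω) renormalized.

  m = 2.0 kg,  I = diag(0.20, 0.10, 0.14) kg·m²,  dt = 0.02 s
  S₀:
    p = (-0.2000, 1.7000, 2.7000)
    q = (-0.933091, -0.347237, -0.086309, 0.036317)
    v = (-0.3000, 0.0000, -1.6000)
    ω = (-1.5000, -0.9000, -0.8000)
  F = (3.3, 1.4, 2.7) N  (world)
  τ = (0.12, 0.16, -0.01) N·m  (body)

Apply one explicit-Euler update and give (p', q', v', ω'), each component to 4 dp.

p' = p + v·dt = (-0.2060, 1.7000, 2.6680)
new velocity v' = (-0.2670, 0.0140, -1.5730)
gyro term ω×Iω = (0.0288, 0.0720, -0.1350)
angular accel α = (0.4560, 0.8800, 0.8929)
ω' = ω + α·dt = (-1.4909, -0.8824, -0.7821)
q⊗(0,ω) = (-0.5694800, 1.5013690, 0.5075168, 0.9295226)
q + ½dt·q⊗(0,ω), renormalized = (-0.9386, -0.3322, -0.0812, 0.0456)

p' = (-0.2060, 1.7000, 2.6680)
q' = (-0.9386, -0.3322, -0.0812, 0.0456)
v' = (-0.2670, 0.0140, -1.5730)
ω' = (-1.4909, -0.8824, -0.7821)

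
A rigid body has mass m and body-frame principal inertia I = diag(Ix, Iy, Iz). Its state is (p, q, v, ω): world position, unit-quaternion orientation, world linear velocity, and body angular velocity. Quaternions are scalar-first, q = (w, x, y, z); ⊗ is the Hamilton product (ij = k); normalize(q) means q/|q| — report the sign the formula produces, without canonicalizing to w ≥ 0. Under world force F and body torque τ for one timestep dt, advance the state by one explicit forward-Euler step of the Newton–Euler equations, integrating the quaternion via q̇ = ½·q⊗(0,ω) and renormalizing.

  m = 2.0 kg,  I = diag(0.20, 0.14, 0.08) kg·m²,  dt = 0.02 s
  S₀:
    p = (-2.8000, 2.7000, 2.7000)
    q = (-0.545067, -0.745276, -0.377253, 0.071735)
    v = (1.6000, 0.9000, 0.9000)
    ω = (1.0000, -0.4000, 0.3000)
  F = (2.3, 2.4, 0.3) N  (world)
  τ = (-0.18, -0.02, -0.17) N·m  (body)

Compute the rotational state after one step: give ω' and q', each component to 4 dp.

precession coupling ω×(Iω) = (0.0072, 0.0360, 0.0240)
angular accel α = (-0.9360, -0.4000, -2.4250)
new body rate ω' = (0.9813, -0.4080, 0.2515)
2q̇ = q⊗(0,ω) = (0.5728543, -0.6295489, 0.5133446, 0.5118433)
updated quaternion q' = (-0.5393, -0.7515, -0.3721, 0.0768)

ω' = (0.9813, -0.4080, 0.2515)
q' = (-0.5393, -0.7515, -0.3721, 0.0768)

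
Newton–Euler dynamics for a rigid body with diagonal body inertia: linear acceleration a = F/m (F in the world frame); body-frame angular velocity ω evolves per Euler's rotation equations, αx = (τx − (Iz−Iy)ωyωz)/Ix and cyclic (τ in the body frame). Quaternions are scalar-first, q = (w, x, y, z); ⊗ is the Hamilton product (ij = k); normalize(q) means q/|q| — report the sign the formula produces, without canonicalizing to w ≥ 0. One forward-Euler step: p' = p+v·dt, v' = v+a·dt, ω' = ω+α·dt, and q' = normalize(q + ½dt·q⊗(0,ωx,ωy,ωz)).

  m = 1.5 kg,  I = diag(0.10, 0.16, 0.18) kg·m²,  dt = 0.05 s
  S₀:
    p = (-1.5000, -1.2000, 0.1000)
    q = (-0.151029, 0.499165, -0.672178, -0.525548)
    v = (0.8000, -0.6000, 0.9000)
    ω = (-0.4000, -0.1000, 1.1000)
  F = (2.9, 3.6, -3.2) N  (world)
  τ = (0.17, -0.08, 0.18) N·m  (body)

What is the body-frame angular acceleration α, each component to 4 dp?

gyro term ω×Iω = (-0.0022, 0.0352, 0.0024)
(τ − ω×Iω)/I = (1.7220, -0.7200, 0.9867)

α = (1.7220, -0.7200, 0.9867)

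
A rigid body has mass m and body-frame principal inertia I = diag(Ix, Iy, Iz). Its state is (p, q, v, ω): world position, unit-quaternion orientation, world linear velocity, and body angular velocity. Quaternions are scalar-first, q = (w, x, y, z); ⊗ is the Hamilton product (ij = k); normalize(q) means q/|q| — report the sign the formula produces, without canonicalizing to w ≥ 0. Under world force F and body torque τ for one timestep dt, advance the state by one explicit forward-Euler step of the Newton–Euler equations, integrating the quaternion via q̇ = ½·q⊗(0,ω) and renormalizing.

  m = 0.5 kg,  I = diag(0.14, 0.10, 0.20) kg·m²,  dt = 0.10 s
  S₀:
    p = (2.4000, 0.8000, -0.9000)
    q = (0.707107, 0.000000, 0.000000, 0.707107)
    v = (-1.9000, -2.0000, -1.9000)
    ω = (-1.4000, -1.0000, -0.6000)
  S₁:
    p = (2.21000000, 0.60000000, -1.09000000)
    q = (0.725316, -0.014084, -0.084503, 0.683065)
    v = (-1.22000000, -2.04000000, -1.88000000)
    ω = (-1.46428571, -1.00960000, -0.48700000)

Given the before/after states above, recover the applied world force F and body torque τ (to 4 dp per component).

F = (3.4000, -0.2000, 0.1000)
τ = (-0.0300, -0.0600, 0.1700)

Δω = ω₁−ω₀ = (-0.06428571, -0.00960000, 0.11300000)
gyro term ω₀×Iω₀ = (0.0600, -0.0504, -0.0560)
applied torque τ = (-0.0300, -0.0600, 0.1700)
v₁ − v₀ = (0.68000000, -0.04000000, 0.02000000)
m·(v₁−v₀)/dt = (3.4000, -0.2000, 0.1000)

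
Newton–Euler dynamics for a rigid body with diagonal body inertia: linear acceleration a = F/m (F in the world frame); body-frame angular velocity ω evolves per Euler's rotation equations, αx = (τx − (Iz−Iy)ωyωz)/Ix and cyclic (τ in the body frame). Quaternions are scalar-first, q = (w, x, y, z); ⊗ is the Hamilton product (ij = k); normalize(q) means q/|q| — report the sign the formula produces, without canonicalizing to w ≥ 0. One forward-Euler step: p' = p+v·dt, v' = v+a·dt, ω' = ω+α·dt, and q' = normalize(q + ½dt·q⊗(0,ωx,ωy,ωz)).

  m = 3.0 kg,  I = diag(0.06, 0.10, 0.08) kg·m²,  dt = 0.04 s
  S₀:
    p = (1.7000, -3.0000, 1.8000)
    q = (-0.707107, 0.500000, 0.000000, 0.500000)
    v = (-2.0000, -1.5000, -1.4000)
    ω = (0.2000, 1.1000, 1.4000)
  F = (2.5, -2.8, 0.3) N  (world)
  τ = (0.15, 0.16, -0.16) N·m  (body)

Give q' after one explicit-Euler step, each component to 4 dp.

q' = (-0.7226, 0.4859, -0.0275, 0.4909)

2q̇ = q⊗(0,ω) = (-0.8000000, -0.6914214, -1.3778177, -0.4399498)
updated quaternion q' = (-0.7226, 0.4859, -0.0275, 0.4909)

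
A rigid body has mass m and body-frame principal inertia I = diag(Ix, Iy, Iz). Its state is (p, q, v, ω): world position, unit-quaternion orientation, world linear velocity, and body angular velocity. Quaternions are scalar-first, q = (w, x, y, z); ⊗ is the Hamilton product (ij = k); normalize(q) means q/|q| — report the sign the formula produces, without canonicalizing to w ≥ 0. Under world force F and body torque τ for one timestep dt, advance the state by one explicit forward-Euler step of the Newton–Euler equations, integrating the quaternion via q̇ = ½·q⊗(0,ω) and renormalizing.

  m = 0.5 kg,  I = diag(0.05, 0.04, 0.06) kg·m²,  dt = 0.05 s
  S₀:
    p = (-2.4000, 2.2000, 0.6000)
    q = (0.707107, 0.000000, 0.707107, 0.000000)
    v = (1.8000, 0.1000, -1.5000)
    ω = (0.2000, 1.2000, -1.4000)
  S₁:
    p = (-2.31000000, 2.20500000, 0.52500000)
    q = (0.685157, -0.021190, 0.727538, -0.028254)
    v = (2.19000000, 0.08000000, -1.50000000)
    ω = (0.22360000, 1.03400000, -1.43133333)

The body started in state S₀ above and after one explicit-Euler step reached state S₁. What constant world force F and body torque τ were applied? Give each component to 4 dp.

Δv = v₁−v₀ = (0.39000000, -0.02000000, 0.00000000)
applied force F = (3.9000, -0.2000, 0.0000)
ω₁ − ω₀ = (0.02360000, -0.16600000, -0.03133333)
precession coupling = (-0.0336, 0.0028, -0.0024)
τ = I·(Δω/dt) + ω₀×(Iω₀) = (-0.0100, -0.1300, -0.0400)

F = (3.9000, -0.2000, 0.0000)
τ = (-0.0100, -0.1300, -0.0400)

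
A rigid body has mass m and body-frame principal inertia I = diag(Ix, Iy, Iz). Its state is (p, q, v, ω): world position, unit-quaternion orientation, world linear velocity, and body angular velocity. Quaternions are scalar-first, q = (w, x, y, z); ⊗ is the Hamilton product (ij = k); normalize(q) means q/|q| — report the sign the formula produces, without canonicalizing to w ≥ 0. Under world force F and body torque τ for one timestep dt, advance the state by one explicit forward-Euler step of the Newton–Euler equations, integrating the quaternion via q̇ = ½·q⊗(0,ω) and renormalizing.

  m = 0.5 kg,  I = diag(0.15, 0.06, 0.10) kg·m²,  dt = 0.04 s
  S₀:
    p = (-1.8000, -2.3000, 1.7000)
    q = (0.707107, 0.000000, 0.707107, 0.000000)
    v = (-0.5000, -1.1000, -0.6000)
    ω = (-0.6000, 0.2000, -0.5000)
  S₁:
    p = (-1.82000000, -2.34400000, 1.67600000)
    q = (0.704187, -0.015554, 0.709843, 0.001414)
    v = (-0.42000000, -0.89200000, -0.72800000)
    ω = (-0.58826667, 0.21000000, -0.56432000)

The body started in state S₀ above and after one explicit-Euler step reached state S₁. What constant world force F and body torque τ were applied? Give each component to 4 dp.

ω₁ − ω₀ = (0.01173333, 0.01000000, -0.06432000)
precession coupling = (-0.0040, 0.0150, 0.0108)
τ = I·(Δω/dt) + ω₀×(Iω₀) = (0.0400, 0.0300, -0.1500)
v₁ − v₀ = (0.08000000, 0.20800000, -0.12800000)
applied force F = (1.0000, 2.6000, -1.6000)

F = (1.0000, 2.6000, -1.6000)
τ = (0.0400, 0.0300, -0.1500)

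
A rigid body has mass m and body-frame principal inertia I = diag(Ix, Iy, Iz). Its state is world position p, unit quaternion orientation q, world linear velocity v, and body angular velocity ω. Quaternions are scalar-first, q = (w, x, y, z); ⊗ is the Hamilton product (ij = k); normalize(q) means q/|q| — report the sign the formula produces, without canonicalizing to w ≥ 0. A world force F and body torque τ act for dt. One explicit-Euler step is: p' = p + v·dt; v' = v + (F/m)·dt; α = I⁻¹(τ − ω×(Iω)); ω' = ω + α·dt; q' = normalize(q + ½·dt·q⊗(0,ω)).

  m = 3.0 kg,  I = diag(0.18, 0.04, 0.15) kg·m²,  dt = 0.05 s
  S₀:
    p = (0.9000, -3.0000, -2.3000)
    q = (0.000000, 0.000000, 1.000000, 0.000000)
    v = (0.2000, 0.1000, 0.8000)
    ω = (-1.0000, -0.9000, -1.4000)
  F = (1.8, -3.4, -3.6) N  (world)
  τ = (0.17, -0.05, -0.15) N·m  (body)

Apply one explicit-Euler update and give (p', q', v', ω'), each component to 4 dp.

p' = (0.9100, -2.9950, -2.2600)
q' = (0.0225, -0.0350, 0.9988, 0.0250)
v' = (0.2300, 0.0433, 0.7400)
ω' = (-0.9913, -1.0150, -1.4080)

precession coupling ω×(Iω) = (0.1386, 0.0420, -0.1260)
angular accel α = (0.1744, -2.3000, -0.1600)
ω + α·dt = (-0.9913, -1.0150, -1.4080)
q⊗(0,ω) = (0.9000000, -1.4000000, 0.0000000, 1.0000000)
q + ½dt·q⊗(0,ω), renormalized = (0.0225, -0.0350, 0.9988, 0.0250)
a = F/m = (0.6000, -1.1333, -1.2000)
p + v·dt = (0.9100, -2.9950, -2.2600)
new velocity v' = (0.2300, 0.0433, 0.7400)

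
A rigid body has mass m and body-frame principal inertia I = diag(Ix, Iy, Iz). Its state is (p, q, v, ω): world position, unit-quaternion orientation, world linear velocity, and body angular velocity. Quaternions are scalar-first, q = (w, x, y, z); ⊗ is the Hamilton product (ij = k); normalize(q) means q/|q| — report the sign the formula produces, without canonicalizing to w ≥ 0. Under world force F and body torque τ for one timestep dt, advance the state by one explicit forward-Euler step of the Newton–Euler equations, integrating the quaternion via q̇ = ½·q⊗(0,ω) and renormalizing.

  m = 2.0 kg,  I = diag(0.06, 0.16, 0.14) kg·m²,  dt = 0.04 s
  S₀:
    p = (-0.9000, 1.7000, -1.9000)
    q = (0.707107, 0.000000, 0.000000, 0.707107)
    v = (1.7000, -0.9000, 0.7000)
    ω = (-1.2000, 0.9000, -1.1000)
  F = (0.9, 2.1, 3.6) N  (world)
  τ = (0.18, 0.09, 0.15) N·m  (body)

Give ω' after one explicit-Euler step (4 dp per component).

(τ − ω×Iω)/I = (2.6700, 1.2225, 1.8429)
ω' = ω + α·dt = (-1.0932, 0.9489, -1.0263)

ω' = (-1.0932, 0.9489, -1.0263)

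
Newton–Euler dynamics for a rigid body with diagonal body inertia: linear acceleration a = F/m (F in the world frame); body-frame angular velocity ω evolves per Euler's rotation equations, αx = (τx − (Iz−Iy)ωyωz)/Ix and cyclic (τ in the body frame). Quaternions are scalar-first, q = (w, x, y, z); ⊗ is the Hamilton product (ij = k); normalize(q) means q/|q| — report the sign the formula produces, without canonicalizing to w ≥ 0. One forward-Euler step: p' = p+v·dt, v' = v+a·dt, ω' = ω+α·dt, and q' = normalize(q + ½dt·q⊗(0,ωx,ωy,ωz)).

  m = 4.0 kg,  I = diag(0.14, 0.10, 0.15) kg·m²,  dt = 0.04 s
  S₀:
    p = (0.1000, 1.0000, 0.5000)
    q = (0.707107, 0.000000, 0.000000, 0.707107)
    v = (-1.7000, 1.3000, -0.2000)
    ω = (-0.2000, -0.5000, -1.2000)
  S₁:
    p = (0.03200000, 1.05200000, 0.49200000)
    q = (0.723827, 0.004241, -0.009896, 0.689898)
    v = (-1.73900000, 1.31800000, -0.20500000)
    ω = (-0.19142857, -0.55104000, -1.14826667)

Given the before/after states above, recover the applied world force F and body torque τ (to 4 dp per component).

rate change Δω = (0.00857143, -0.05104000, 0.05173333)
gyro term ω₀×Iω₀ = (0.0300, -0.0024, -0.0040)
applied torque τ = (0.0600, -0.1300, 0.1900)
Δv = v₁−v₀ = (-0.03900000, 0.01800000, -0.00500000)
applied force F = (-3.9000, 1.8000, -0.5000)

F = (-3.9000, 1.8000, -0.5000)
τ = (0.0600, -0.1300, 0.1900)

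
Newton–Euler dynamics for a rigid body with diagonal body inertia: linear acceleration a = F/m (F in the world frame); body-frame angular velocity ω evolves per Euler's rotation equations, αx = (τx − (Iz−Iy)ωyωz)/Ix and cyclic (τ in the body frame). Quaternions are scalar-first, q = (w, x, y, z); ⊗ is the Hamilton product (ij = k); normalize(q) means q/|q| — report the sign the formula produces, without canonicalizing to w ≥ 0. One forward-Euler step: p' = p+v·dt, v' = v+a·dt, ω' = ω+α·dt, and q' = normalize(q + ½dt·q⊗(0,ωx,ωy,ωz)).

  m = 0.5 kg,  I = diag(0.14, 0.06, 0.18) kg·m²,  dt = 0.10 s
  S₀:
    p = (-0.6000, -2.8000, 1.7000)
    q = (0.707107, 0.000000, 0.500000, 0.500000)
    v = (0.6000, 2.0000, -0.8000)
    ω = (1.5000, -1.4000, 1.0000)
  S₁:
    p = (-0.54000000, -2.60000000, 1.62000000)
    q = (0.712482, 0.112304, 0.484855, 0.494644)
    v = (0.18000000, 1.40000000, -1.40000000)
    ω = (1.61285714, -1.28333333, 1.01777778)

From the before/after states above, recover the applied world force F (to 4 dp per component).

F = (-2.1000, -3.0000, -3.0000)

Δv = v₁−v₀ = (-0.42000000, -0.60000000, -0.60000000)
m·(v₁−v₀)/dt = (-2.1000, -3.0000, -3.0000)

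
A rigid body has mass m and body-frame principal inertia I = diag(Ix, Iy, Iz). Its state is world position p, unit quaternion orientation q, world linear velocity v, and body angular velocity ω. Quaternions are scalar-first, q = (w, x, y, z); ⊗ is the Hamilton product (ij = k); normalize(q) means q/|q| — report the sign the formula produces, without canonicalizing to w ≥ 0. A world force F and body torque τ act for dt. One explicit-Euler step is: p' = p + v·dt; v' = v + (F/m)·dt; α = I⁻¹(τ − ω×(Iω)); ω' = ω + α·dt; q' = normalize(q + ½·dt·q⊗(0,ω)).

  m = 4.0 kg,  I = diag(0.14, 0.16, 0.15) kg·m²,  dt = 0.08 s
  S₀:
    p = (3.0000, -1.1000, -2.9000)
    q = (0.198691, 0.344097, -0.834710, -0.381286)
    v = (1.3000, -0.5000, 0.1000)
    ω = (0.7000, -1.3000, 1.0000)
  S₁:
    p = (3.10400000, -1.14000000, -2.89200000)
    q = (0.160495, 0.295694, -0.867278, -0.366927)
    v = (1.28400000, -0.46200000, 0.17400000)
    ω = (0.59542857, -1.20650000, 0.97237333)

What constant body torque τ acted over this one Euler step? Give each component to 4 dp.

τ = (-0.1700, 0.1800, -0.0700)

Δω = ω₁−ω₀ = (-0.10457143, 0.09350000, -0.02762667)
precession coupling = (0.0130, -0.0070, -0.0182)
applied torque τ = (-0.1700, 0.1800, -0.0700)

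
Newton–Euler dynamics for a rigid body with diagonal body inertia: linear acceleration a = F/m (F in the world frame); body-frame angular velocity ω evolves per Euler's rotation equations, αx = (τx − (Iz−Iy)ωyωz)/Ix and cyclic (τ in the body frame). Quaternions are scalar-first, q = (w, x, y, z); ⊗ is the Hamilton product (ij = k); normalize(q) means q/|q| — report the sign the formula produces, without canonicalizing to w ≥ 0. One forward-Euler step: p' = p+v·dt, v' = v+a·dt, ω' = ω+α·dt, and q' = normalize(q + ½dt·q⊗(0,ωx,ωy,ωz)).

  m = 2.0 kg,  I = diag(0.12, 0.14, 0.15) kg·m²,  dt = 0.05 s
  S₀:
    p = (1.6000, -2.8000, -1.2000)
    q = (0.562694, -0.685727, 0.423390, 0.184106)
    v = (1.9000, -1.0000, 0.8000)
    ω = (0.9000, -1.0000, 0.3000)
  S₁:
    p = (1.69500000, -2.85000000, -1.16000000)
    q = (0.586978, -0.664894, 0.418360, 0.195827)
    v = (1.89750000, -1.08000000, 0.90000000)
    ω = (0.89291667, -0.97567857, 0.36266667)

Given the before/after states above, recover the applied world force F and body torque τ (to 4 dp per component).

F = (-0.1000, -3.2000, 4.0000)
τ = (-0.0200, 0.0600, 0.1700)

v₁ − v₀ = (-0.00250000, -0.08000000, 0.10000000)
applied force F = (-0.1000, -3.2000, 4.0000)
Δω = ω₁−ω₀ = (-0.00708333, 0.02432143, 0.06266667)
τ = I·(Δω/dt) + ω₀×(Iω₀) = (-0.0200, 0.0600, 0.1700)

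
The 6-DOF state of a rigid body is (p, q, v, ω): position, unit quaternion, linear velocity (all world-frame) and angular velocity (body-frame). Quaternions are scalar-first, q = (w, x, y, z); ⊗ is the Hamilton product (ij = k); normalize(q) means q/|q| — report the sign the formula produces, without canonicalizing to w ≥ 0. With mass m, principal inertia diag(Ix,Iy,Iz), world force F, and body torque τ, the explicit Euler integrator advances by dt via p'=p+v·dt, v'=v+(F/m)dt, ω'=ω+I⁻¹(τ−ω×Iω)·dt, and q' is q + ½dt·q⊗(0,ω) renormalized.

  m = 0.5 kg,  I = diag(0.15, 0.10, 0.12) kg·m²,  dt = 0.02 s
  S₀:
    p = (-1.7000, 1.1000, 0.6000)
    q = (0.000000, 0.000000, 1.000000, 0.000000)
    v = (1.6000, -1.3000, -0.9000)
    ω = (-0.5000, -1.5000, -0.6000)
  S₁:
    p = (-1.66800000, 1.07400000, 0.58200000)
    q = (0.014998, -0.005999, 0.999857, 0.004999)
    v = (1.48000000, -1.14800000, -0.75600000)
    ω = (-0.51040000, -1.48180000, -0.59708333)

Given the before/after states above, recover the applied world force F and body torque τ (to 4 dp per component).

F = (-3.0000, 3.8000, 3.6000)
τ = (-0.0600, 0.1000, -0.0200)

velocity change Δv = (-0.12000000, 0.15200000, 0.14400000)
F = m·Δv/dt = (-3.0000, 3.8000, 3.6000)
Δω = ω₁−ω₀ = (-0.01040000, 0.01820000, 0.00291667)
gyro term ω₀×Iω₀ = (0.0180, 0.0090, -0.0375)
I·α + gyro = (-0.0600, 0.1000, -0.0200)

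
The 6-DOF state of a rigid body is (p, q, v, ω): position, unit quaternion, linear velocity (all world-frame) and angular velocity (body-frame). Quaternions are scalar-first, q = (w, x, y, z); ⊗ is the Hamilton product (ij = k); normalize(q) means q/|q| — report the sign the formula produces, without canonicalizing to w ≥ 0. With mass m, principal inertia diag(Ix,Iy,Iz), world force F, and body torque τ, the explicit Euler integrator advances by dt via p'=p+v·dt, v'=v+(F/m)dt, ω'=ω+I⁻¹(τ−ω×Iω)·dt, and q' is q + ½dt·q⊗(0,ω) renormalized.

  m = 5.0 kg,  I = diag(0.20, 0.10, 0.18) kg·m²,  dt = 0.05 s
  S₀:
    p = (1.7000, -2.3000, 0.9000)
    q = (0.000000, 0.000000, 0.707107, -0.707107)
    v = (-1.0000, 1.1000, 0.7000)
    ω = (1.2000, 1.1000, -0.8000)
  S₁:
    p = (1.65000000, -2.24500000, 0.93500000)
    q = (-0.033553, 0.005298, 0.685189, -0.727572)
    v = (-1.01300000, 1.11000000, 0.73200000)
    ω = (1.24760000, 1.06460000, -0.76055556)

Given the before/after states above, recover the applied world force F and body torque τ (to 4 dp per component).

F = (-1.3000, 1.0000, 3.2000)
τ = (0.1200, -0.0900, 0.0100)

Δv = v₁−v₀ = (-0.01300000, 0.01000000, 0.03200000)
F = m·Δv/dt = (-1.3000, 1.0000, 3.2000)
rate change Δω = (0.04760000, -0.03540000, 0.03944444)
τ = I·(Δω/dt) + ω₀×(Iω₀) = (0.1200, -0.0900, 0.0100)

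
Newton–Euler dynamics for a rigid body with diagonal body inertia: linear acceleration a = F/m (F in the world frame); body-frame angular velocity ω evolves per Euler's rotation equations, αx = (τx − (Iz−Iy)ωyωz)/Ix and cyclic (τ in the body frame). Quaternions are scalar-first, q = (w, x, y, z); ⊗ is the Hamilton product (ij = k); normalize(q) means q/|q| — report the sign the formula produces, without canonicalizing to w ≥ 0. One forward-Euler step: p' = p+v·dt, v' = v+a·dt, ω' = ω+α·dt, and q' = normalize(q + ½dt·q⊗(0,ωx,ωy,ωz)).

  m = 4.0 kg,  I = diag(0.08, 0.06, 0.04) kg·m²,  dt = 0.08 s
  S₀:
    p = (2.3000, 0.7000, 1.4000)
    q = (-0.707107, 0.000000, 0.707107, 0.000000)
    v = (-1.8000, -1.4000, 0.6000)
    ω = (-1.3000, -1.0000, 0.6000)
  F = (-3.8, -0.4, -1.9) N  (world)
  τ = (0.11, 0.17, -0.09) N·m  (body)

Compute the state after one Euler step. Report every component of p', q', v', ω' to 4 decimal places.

p' = (2.1560, 0.5880, 1.4480)
q' = (-0.6772, 0.0536, 0.7336, 0.0198)
v' = (-1.8760, -1.4080, 0.5620)
ω' = (-1.2020, -0.7317, 0.4720)

new position p' = (2.1560, 0.5880, 1.4480)
v' = v + a·dt = (-1.8760, -1.4080, 0.5620)
gyro term ω×Iω = (0.0120, -0.0312, -0.0260)
(τ − ω×Iω)/I = (1.2250, 3.3533, -1.6000)
ω' = ω + α·dt = (-1.2020, -0.7317, 0.4720)
Hamilton product q⊗(0,ω) = (0.7071070, 1.3435033, 0.7071070, 0.4949749)
updated quaternion q' = (-0.6772, 0.0536, 0.7336, 0.0198)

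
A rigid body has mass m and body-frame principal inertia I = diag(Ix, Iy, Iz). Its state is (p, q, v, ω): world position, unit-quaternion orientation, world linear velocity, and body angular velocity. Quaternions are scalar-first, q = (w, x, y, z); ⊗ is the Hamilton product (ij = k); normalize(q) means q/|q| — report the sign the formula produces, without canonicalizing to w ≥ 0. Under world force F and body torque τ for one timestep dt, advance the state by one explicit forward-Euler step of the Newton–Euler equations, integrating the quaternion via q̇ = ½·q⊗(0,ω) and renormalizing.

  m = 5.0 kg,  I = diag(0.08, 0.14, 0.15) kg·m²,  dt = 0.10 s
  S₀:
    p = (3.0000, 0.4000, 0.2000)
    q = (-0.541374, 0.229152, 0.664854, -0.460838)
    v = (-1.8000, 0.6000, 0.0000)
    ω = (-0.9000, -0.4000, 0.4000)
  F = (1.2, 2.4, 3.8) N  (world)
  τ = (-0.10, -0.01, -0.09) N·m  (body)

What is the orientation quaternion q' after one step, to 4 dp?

q' = (-0.5078, 0.2572, 0.6909, -0.4457)

Hamilton product q⊗(0,ω) = (0.6565136, 0.5688430, 0.5396430, 0.2901582)
q' = normalize(q + ½dt·q⊗(0,ω)) = (-0.5078, 0.2572, 0.6909, -0.4457)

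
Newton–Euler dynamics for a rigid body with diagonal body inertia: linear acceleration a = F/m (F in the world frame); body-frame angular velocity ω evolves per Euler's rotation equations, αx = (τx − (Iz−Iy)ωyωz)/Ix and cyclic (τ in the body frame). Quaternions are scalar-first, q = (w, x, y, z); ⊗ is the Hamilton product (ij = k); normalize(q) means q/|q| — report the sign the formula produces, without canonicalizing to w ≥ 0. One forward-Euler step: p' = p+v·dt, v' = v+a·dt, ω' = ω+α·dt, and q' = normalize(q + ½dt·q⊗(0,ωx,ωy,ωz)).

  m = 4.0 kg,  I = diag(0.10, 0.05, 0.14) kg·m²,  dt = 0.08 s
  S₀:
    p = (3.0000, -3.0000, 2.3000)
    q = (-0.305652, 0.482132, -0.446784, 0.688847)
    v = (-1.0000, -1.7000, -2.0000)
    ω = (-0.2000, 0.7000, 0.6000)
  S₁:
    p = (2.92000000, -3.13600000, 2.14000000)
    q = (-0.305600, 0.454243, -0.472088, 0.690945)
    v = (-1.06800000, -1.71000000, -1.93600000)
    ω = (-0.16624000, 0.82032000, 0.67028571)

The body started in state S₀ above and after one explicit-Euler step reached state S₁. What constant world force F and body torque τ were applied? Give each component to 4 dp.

rate change Δω = (0.03376000, 0.12032000, 0.07028571)
precession coupling = (0.0378, 0.0048, 0.0070)
applied torque τ = (0.0800, 0.0800, 0.1300)
v₁ − v₀ = (-0.06800000, -0.01000000, 0.06400000)
F = m·Δv/dt = (-3.4000, -0.5000, 3.2000)

F = (-3.4000, -0.5000, 3.2000)
τ = (0.0800, 0.0800, 0.1300)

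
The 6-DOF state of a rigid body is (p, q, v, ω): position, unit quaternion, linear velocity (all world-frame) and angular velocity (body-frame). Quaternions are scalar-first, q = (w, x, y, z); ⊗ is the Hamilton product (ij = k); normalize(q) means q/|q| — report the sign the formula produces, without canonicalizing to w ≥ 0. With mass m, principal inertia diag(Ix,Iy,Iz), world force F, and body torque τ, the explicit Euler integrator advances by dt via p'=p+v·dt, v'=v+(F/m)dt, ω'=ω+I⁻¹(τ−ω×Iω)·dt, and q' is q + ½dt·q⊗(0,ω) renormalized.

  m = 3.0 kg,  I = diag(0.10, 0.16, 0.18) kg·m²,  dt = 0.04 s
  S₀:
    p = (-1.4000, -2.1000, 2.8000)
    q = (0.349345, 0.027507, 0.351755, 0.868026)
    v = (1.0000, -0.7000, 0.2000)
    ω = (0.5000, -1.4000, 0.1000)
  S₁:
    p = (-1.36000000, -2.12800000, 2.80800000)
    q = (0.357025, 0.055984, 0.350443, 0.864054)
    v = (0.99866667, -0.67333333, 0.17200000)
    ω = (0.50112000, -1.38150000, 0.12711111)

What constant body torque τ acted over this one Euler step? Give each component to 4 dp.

ω₁ − ω₀ = (0.00112000, 0.01850000, 0.02711111)
τ = I·(Δω/dt) + ω₀×(Iω₀) = (0.0000, 0.0700, 0.0800)

τ = (0.0000, 0.0700, 0.0800)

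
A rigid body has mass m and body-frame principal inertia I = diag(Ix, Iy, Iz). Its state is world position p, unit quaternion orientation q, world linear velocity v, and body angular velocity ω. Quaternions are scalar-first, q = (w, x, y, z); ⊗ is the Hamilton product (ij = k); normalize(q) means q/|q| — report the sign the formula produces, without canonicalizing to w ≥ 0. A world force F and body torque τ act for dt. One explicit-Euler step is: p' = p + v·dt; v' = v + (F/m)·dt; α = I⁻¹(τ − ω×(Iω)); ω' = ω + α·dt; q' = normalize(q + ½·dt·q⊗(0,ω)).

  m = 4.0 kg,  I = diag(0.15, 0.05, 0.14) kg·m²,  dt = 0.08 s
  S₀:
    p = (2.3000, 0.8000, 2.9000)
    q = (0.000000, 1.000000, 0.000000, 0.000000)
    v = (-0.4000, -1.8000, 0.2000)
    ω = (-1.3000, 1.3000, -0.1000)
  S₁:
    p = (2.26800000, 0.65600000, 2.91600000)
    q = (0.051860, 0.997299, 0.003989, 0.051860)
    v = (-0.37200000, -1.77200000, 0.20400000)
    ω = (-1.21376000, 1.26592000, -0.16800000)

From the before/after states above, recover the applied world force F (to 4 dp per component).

F = (1.4000, 1.4000, 0.2000)

Δv = v₁−v₀ = (0.02800000, 0.02800000, 0.00400000)
m·(v₁−v₀)/dt = (1.4000, 1.4000, 0.2000)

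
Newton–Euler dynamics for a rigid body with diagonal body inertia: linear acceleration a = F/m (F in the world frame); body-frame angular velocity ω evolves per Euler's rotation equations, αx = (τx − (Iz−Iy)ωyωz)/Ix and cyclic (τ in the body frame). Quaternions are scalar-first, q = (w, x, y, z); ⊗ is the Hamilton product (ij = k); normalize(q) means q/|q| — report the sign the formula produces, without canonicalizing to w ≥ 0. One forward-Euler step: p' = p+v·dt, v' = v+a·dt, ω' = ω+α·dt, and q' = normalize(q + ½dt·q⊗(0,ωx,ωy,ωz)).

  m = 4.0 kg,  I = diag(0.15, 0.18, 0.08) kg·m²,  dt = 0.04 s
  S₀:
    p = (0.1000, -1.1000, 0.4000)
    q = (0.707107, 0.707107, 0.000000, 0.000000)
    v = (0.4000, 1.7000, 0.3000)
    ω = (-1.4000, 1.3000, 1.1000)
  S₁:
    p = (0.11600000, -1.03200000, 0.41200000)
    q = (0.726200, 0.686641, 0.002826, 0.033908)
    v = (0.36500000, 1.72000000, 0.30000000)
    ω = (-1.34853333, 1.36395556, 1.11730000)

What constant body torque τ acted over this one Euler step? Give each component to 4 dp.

rate change Δω = (0.05146667, 0.06395556, 0.01730000)
I·α + gyro = (0.0500, 0.1800, -0.0200)

τ = (0.0500, 0.1800, -0.0200)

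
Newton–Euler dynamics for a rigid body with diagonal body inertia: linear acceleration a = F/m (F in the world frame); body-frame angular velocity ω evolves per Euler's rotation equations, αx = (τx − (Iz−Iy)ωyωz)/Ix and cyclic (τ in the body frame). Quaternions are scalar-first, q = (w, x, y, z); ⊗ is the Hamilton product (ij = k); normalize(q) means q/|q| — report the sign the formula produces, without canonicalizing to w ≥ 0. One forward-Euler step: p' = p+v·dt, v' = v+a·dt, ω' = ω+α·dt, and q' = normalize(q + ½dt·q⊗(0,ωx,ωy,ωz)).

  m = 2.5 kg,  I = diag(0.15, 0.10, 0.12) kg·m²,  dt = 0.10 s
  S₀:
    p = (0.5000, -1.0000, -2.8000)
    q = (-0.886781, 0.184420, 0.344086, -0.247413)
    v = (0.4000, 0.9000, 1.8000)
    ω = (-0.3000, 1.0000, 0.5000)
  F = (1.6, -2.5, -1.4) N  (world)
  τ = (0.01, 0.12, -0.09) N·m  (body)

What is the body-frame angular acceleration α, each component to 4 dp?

α = (0.0000, 1.2450, -0.8750)

gyro term ω×Iω = (0.0100, -0.0045, 0.0150)
angular accel α = (0.0000, 1.2450, -0.8750)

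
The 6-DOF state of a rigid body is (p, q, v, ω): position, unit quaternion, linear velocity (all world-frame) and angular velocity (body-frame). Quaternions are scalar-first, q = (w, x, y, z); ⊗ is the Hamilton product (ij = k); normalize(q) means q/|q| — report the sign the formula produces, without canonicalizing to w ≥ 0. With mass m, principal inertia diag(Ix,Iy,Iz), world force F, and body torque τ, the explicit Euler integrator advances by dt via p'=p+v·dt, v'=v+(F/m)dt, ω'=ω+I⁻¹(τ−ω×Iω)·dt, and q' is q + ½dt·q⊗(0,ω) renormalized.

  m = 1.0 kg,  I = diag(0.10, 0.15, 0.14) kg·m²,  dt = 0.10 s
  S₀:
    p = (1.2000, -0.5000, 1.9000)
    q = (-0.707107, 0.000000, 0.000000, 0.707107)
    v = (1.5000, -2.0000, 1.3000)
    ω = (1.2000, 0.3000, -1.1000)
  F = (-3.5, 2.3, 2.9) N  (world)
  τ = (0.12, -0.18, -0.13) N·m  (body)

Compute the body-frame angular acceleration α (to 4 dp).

precession coupling ω×(Iω) = (0.0033, 0.0528, 0.0180)
α = I⁻¹(τ − ω×Iω) = (1.1670, -1.5520, -1.0571)

α = (1.1670, -1.5520, -1.0571)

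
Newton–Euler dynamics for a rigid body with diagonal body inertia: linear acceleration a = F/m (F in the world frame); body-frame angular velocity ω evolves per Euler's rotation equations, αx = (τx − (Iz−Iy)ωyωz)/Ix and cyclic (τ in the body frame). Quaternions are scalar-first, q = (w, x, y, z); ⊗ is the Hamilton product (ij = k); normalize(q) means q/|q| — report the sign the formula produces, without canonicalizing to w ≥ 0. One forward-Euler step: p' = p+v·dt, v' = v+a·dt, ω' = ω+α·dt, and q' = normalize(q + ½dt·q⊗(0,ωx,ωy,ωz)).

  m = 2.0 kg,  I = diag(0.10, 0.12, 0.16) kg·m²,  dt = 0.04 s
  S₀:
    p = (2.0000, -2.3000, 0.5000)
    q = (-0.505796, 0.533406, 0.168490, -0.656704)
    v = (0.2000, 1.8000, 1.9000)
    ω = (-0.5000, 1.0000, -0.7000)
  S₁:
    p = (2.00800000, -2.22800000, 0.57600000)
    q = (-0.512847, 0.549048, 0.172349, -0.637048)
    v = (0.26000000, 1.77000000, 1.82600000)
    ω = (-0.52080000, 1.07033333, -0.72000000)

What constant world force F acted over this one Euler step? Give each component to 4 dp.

velocity change Δv = (0.06000000, -0.03000000, -0.07400000)
applied force F = (3.0000, -1.5000, -3.7000)

F = (3.0000, -1.5000, -3.7000)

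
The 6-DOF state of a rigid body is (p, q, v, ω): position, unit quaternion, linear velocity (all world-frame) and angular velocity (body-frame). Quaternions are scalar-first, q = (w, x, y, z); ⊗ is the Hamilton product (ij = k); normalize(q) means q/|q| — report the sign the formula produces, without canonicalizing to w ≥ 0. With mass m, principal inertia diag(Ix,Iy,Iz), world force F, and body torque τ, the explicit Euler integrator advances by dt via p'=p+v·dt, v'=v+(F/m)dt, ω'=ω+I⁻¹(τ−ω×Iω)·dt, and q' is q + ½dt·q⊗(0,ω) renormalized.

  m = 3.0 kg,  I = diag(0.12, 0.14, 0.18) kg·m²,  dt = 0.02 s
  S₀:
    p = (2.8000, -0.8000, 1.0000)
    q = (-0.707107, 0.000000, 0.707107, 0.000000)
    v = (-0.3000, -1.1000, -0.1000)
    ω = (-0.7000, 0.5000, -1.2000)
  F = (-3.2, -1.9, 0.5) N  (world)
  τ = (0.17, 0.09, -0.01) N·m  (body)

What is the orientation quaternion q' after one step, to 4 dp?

q' = (-0.7106, -0.0035, 0.7035, 0.0134)

q⊗(0,ω) = (-0.3535535, -0.3535535, -0.3535535, 1.3435033)
q' = normalize(q + ½dt·q⊗(0,ω)) = (-0.7106, -0.0035, 0.7035, 0.0134)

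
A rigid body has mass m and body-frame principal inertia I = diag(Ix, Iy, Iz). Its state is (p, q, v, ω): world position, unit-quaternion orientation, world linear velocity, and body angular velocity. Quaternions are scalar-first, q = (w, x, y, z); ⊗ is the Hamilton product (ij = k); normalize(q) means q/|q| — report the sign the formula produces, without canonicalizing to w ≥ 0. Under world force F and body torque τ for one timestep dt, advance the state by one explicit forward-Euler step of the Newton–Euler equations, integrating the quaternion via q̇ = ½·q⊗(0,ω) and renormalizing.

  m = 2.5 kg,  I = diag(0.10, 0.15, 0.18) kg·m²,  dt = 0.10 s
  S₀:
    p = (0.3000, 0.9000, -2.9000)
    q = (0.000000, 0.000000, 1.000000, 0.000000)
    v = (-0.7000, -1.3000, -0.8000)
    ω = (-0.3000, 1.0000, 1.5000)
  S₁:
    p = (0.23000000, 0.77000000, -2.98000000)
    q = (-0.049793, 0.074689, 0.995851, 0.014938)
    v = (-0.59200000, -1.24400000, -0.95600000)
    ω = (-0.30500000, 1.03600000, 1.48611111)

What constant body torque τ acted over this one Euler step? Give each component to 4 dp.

Δω = ω₁−ω₀ = (-0.00500000, 0.03600000, -0.01388889)
ω₀×(Iω₀) = (0.0450, 0.0360, -0.0150)
applied torque τ = (0.0400, 0.0900, -0.0400)

τ = (0.0400, 0.0900, -0.0400)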